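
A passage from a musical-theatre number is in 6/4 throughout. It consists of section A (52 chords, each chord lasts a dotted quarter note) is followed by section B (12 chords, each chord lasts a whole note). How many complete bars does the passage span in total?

A: 52 × 1.5 = 78 beats = 13 bars.
B: 12 × 4 = 48 beats = 8 bars.
Total: 13 + 8 = 21 bars.

21 bars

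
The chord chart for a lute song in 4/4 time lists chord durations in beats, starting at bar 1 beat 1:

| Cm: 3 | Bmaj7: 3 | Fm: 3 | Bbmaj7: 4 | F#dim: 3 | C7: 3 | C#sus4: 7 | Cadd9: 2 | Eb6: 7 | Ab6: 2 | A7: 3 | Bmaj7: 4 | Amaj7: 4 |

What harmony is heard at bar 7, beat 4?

Beat 4 of bar 7 is beat (7−1)×4 + 4 = 28 overall.
Running totals: Cm ends at 3, Bmaj7 ends at 6, Fm ends at 9, Bbmaj7 ends at 13, F#dim ends at 16, C7 ends at 19, C#sus4 ends at 26, Cadd9 ends at 28.
Beat 28 falls within Cadd9.

Cadd9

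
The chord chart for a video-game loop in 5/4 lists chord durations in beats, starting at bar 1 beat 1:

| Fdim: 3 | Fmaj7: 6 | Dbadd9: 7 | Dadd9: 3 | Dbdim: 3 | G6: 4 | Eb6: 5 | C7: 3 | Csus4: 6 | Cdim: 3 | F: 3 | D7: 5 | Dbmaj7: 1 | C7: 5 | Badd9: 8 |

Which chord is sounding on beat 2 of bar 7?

C7

Beat 2 of bar 7 is beat (7−1)×5 + 2 = 32 overall.
Running totals: Fdim ends at 3, Fmaj7 ends at 9, Dbadd9 ends at 16, Dadd9 ends at 19, Dbdim ends at 22, G6 ends at 26, Eb6 ends at 31, C7 ends at 34.
Beat 32 falls within C7.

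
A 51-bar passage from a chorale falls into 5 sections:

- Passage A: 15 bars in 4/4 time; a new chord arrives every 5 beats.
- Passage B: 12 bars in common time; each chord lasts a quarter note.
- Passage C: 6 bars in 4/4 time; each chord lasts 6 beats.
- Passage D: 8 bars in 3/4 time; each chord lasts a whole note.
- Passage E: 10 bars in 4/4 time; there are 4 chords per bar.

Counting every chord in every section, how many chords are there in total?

110 chords

A: 15·4 = 60 beats, 60/5 = 12 chords.
B: 12·4 = 48 beats, 48/1 = 48 chords.
C: 6·4 = 24 beats, 24/6 = 4 chords.
D: 8·3 = 24 beats, 24/4 = 6 chords.
E: 10·4 = 40 beats, 40/1 = 40 chords.
Total: 12 + 48 + 4 + 6 + 40 = 110.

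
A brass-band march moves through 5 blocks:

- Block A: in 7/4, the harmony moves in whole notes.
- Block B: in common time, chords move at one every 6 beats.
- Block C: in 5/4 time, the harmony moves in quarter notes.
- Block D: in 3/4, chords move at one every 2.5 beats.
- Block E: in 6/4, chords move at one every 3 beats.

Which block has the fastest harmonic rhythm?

Block C

A: each chord is 4 beats in 7/4, so 1.75 per bar.
B: each chord is 6 beats in 4/4, so 2/3 per bar.
C: each chord is 1 beat in 5/4, so 5 per bar.
D: each chord is 2.5 beats in 3/4, so 1.2 per bar.
E: each chord is 3 beats in 6/4, so 2 per bar.
Fastest is C at 5 chords/bar.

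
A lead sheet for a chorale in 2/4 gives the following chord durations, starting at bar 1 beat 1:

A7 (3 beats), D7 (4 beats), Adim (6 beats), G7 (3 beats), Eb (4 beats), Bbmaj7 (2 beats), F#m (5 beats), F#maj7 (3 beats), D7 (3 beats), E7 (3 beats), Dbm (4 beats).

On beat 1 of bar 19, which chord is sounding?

Dbm

Beat 1 of bar 19 is beat (19−1)×2 + 1 = 37 overall.
Running totals: A7 ends at 3, D7 ends at 7, Adim ends at 13, G7 ends at 16, Eb ends at 20, Bbmaj7 ends at 22, F#m ends at 27, F#maj7 ends at 30, D7 ends at 33, E7 ends at 36, Dbm ends at 40.
Beat 37 falls within Dbm.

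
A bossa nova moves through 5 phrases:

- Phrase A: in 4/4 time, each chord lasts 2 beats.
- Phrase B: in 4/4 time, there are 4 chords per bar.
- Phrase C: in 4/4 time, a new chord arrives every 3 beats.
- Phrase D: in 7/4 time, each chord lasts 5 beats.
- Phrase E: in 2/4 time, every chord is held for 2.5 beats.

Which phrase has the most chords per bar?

Phrase B

A: each chord is 2 beats in 4/4, so 2 per bar.
B: each chord is 1 beat in 4/4, so 4 per bar.
C: each chord is 3 beats in 4/4, so 4/3 per bar.
D: each chord is 5 beats in 7/4, so 1.4 per bar.
E: each chord is 2.5 beats in 2/4, so 0.8 per bar.
Fastest is B at 4 chords/bar.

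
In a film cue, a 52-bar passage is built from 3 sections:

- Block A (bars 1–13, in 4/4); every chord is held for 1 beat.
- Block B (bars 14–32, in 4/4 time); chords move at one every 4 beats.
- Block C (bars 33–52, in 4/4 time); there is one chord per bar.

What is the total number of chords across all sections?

91 chords

A: 13 bars × 4 beats = 52 beats; 1 beat/chord → 52 chords.
B: 19 bars × 4 beats = 76 beats; 4 beats/chord → 19 chords.
C: 20 bars × 4 beats = 80 beats; 4 beats/chord → 20 chords.
Total: 52 + 19 + 20 = 91.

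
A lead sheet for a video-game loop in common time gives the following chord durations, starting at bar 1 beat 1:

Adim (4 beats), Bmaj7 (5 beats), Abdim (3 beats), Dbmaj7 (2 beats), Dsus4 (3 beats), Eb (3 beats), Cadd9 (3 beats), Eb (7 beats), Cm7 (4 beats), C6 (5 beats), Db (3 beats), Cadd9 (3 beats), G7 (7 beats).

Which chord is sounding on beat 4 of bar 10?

Db

Beat 4 of bar 10 is beat (10−1)×4 + 4 = 40 overall.
Running totals: Adim ends at 4, Bmaj7 ends at 9, Abdim ends at 12, Dbmaj7 ends at 14, Dsus4 ends at 17, Eb ends at 20, Cadd9 ends at 23, Eb ends at 30, Cm7 ends at 34, C6 ends at 39, Db ends at 42.
Beat 40 falls within Db.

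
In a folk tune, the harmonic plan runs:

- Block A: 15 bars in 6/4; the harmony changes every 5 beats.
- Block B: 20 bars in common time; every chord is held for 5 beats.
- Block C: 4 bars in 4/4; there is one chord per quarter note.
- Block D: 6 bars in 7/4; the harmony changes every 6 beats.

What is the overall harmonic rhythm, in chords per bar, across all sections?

A: 15 bars of 6 beats is 90 beats; at 5 beats each that's 18 chords.
B: 20 bars of 4 beats is 80 beats; at 5 beats each that's 16 chords.
C: 4 bars of 4 beats is 16 beats; at 1 beat each that's 16 chords.
D: 6 bars of 7 beats is 42 beats; at 6 beats each that's 7 chords.
Overall: 57 chords over 45 bars → 57/45 = 19/15 chords per bar.

19/15 chords per bar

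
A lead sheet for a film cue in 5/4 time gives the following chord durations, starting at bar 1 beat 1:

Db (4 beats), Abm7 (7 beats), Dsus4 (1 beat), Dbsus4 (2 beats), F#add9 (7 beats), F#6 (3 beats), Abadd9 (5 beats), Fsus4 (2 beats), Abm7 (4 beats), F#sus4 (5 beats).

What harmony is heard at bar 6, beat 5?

Beat 5 of bar 6 is beat (6−1)×5 + 5 = 30 overall.
Running totals: Db ends at 4, Abm7 ends at 11, Dsus4 ends at 12, Dbsus4 ends at 14, F#add9 ends at 21, F#6 ends at 24, Abadd9 ends at 29, Fsus4 ends at 31.
Beat 30 falls within Fsus4.

Fsus4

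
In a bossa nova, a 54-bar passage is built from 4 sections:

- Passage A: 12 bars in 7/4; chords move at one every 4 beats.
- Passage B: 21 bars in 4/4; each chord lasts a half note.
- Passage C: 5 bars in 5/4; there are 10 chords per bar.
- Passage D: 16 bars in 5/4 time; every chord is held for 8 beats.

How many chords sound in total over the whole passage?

A: 12·7 = 84 beats, 84/4 = 21 chords.
B: 21·4 = 84 beats, 84/2 = 42 chords.
C: 5·5 = 25 beats, 25/0.5 = 50 chords.
D: 16·5 = 80 beats, 80/8 = 10 chords.
Total: 21 + 42 + 50 + 10 = 123.

123 chords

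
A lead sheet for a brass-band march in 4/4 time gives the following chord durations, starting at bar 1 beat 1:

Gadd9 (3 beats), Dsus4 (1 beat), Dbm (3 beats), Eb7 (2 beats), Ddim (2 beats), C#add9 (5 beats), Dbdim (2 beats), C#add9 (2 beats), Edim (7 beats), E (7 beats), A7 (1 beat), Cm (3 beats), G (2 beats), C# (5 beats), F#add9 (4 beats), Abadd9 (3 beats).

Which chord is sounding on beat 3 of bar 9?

A7

Beat 3 of bar 9 is beat (9−1)×4 + 3 = 35 overall.
Running totals: Gadd9 ends at 3, Dsus4 ends at 4, Dbm ends at 7, Eb7 ends at 9, Ddim ends at 11, C#add9 ends at 16, Dbdim ends at 18, C#add9 ends at 20, Edim ends at 27, E ends at 34, A7 ends at 35.
Beat 35 falls within A7.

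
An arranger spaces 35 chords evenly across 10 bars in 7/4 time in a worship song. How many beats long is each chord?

10 bars × 7 beats/bar = 70 beats total.
70 beats ÷ 35 chords = 2 beats per chord.
(That is a half note.)

2 beats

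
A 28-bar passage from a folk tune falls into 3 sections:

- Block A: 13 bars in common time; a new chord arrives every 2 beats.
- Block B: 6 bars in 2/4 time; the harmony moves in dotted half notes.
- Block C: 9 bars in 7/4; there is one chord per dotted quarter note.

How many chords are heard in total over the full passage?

A has 52 beats and chords last 2 each, so 26 chords.
B has 12 beats and chords last 3 each, so 4 chords.
C has 63 beats and chords last 1.5 each, so 42 chords.
Total: 26 + 4 + 42 = 72.

72 chords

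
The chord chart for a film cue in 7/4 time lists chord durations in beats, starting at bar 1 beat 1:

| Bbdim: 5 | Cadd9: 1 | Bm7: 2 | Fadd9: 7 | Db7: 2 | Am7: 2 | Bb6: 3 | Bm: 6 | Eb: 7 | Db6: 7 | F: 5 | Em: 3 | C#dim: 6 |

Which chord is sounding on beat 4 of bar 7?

Beat 4 of bar 7 is beat (7−1)×7 + 4 = 46 overall.
Running totals: Bbdim ends at 5, Cadd9 ends at 6, Bm7 ends at 8, Fadd9 ends at 15, Db7 ends at 17, Am7 ends at 19, Bb6 ends at 22, Bm ends at 28, Eb ends at 35, Db6 ends at 42, F ends at 47.
Beat 46 falls within F.

F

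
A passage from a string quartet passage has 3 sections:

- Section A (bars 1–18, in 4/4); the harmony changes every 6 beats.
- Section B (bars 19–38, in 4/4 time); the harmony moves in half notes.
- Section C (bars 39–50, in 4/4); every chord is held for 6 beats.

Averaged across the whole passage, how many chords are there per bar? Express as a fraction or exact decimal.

A: 18 bars of 4 beats is 72 beats; at 6 beats each that's 12 chords.
B: 20 bars of 4 beats is 80 beats; at 2 beats each that's 40 chords.
C: 12 bars of 4 beats is 48 beats; at 6 beats each that's 8 chords.
Overall: 60 chords over 50 bars → 60/50 = 1.2 chords per bar.

1.2 chords per bar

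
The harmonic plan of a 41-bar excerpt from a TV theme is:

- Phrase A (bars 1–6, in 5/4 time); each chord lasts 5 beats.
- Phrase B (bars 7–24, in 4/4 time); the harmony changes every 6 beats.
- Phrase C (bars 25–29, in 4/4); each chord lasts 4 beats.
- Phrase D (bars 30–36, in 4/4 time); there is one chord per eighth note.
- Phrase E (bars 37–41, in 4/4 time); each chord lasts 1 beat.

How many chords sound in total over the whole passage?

A: 6·5 = 30 beats, 30/5 = 6 chords.
B: 18·4 = 72 beats, 72/6 = 12 chords.
C: 5·4 = 20 beats, 20/4 = 5 chords.
D: 7·4 = 28 beats, 28/0.5 = 56 chords.
E: 5·4 = 20 beats, 20/1 = 20 chords.
Total: 6 + 12 + 5 + 56 + 20 = 99.

99 chords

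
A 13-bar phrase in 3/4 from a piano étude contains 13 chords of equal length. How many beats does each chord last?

13 bars × 3 beats/bar = 39 beats total.
39 beats ÷ 13 chords = 3 beats per chord.
(That is a dotted half note.)

3 beats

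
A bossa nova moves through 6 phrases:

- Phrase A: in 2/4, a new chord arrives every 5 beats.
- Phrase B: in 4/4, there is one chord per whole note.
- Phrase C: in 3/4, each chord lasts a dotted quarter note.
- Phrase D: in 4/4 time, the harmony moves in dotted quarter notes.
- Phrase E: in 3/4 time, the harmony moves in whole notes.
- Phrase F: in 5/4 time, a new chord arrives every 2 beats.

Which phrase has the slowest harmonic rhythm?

Phrase A

A: 2 beats/bar ÷ 5 beats/chord = 0.4 chords/bar.
B: 4 beats/bar ÷ 4 beats/chord = 1 chord/bar.
C: 3 beats/bar ÷ 1.5 beats/chord = 2 chords/bar.
D: 4 beats/bar ÷ 1.5 beats/chord = 8/3 chords/bar.
E: 3 beats/bar ÷ 4 beats/chord = 0.75 chords/bar.
F: 5 beats/bar ÷ 2 beats/chord = 2.5 chords/bar.
Slowest is A at 0.4 chords/bar.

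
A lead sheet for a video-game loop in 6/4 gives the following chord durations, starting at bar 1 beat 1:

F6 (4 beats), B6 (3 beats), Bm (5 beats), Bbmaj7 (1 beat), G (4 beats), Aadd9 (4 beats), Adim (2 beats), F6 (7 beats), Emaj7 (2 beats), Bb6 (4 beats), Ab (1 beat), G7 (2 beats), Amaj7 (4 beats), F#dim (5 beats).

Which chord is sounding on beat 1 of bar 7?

Ab

Beat 1 of bar 7 is beat (7−1)×6 + 1 = 37 overall.
Running totals: F6 ends at 4, B6 ends at 7, Bm ends at 12, Bbmaj7 ends at 13, G ends at 17, Aadd9 ends at 21, Adim ends at 23, F6 ends at 30, Emaj7 ends at 32, Bb6 ends at 36, Ab ends at 37.
Beat 37 falls within Ab.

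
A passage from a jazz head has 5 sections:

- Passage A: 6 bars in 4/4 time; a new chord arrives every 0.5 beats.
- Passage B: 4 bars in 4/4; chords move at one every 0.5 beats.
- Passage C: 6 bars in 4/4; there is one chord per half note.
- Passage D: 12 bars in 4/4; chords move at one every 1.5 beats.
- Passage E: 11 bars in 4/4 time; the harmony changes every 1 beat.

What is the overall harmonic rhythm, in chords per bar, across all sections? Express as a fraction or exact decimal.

A: 6 × 4 = 24 beats ÷ 0.5 = 48 chords.
B: 4 × 4 = 16 beats ÷ 0.5 = 32 chords.
C: 6 × 4 = 24 beats ÷ 2 = 12 chords.
D: 12 × 4 = 48 beats ÷ 1.5 = 32 chords.
E: 11 × 4 = 44 beats ÷ 1 = 44 chords.
Overall: 168 chords over 39 bars → 168/39 = 56/13 chords per bar.

56/13 chords per bar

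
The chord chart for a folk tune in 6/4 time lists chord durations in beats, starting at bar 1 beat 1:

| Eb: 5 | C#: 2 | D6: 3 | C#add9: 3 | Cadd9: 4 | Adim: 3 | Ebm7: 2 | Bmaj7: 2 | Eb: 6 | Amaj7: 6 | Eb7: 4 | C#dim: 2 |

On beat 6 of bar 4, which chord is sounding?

Beat 6 of bar 4 is beat (4−1)×6 + 6 = 24 overall.
Running totals: Eb ends at 5, C# ends at 7, D6 ends at 10, C#add9 ends at 13, Cadd9 ends at 17, Adim ends at 20, Ebm7 ends at 22, Bmaj7 ends at 24.
Beat 24 falls within Bmaj7.

Bmaj7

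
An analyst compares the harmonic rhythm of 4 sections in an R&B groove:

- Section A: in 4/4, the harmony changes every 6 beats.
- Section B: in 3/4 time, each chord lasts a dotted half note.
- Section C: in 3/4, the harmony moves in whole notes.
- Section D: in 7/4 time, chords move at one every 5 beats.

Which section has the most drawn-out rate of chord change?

Section A

A: 4 beats/bar ÷ 6 beats/chord = 2/3 chords/bar.
B: 3 beats/bar ÷ 3 beats/chord = 1 chord/bar.
C: 3 beats/bar ÷ 4 beats/chord = 0.75 chords/bar.
D: 7 beats/bar ÷ 5 beats/chord = 1.4 chords/bar.
Slowest is A at 2/3 chords/bar.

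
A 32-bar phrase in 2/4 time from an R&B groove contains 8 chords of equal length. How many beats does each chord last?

8 beats

32 bars × 2 beats/bar = 64 beats total.
64 beats ÷ 8 chords = 8 beats per chord.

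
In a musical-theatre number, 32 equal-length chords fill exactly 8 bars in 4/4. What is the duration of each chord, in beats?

8 bars × 4 beats/bar = 32 beats total.
32 beats ÷ 32 chords = 1 beats per chord.
(That is a quarter note.)

1 beat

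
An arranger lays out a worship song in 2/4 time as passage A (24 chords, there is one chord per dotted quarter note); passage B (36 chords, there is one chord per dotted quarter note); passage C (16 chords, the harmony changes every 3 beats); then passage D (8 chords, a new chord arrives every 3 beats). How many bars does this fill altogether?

81 bars

A: 24 × 1.5 = 36 beats = 18 bars.
B: 36 × 1.5 = 54 beats = 27 bars.
C: 16 × 3 = 48 beats = 24 bars.
D: 8 × 3 = 24 beats = 12 bars.
Total: 18 + 27 + 24 + 12 = 81 bars.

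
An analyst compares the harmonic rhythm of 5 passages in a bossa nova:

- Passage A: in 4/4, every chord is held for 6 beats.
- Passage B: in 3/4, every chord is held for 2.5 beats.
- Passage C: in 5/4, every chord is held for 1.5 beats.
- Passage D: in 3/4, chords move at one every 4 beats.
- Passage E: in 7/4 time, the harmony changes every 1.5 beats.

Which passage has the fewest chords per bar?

Passage A

A: 4 beats/bar ÷ 6 beats/chord = 2/3 chords/bar.
B: 3 beats/bar ÷ 2.5 beats/chord = 1.2 chords/bar.
C: 5 beats/bar ÷ 1.5 beats/chord = 10/3 chords/bar.
D: 3 beats/bar ÷ 4 beats/chord = 0.75 chords/bar.
E: 7 beats/bar ÷ 1.5 beats/chord = 14/3 chords/bar.
Slowest is A at 2/3 chords/bar.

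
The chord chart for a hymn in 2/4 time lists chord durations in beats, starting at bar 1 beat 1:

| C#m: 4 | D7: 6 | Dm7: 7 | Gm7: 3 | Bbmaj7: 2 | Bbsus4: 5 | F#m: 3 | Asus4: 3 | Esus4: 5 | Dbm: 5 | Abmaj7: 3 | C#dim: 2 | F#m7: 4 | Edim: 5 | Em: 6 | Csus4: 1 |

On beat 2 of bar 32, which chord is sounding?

Csus4

Beat 2 of bar 32 is beat (32−1)×2 + 2 = 64 overall.
Running totals: C#m ends at 4, D7 ends at 10, Dm7 ends at 17, Gm7 ends at 20, Bbmaj7 ends at 22, Bbsus4 ends at 27, F#m ends at 30, Asus4 ends at 33, Esus4 ends at 38, Dbm ends at 43, Abmaj7 ends at 46, C#dim ends at 48, F#m7 ends at 52, Edim ends at 57, Em ends at 63, Csus4 ends at 64.
Beat 64 falls within Csus4.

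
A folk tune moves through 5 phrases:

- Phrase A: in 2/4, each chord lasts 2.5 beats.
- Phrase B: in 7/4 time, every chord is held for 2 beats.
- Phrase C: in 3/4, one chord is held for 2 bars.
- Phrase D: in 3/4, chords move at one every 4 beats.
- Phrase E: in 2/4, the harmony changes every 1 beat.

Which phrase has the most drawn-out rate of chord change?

A: each chord is 2.5 beats in 2/4, so 0.8 per bar.
B: each chord is 2 beats in 7/4, so 3.5 per bar.
C: each chord is 6 beats in 3/4, so 0.5 per bar.
D: each chord is 4 beats in 3/4, so 0.75 per bar.
E: each chord is 1 beat in 2/4, so 2 per bar.
Slowest is C at 0.5 chords/bar.

Phrase C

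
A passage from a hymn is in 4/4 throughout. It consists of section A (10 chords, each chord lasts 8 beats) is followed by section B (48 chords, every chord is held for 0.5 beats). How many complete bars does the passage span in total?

26 bars

A: 10 × 8 = 80 beats = 20 bars.
B: 48 × 0.5 = 24 beats = 6 bars.
Total: 20 + 6 = 26 bars.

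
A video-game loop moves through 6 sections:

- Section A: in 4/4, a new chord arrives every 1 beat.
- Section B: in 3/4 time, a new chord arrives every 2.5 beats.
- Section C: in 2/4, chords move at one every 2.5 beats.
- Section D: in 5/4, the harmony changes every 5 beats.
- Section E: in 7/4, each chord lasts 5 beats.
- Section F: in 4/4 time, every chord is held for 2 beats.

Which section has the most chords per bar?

A: 4 beats/bar ÷ 1 beat/chord = 4 chords/bar.
B: 3 beats/bar ÷ 2.5 beats/chord = 1.2 chords/bar.
C: 2 beats/bar ÷ 2.5 beats/chord = 0.8 chords/bar.
D: 5 beats/bar ÷ 5 beats/chord = 1 chord/bar.
E: 7 beats/bar ÷ 5 beats/chord = 1.4 chords/bar.
F: 4 beats/bar ÷ 2 beats/chord = 2 chords/bar.
Fastest is A at 4 chords/bar.

Section A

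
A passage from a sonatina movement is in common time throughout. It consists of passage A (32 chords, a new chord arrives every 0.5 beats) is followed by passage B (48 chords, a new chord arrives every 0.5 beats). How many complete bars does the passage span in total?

10 bars

A: 32 × 0.5 = 16 beats = 4 bars.
B: 48 × 0.5 = 24 beats = 6 bars.
Total: 4 + 6 = 10 bars.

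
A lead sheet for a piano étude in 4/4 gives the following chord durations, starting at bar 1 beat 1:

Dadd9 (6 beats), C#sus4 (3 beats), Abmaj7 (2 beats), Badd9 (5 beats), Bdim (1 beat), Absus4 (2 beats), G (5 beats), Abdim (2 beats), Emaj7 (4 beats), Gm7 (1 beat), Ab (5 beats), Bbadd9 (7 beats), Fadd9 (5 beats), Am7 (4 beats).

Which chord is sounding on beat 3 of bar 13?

Beat 3 of bar 13 is beat (13−1)×4 + 3 = 51 overall.
Running totals: Dadd9 ends at 6, C#sus4 ends at 9, Abmaj7 ends at 11, Badd9 ends at 16, Bdim ends at 17, Absus4 ends at 19, G ends at 24, Abdim ends at 26, Emaj7 ends at 30, Gm7 ends at 31, Ab ends at 36, Bbadd9 ends at 43, Fadd9 ends at 48, Am7 ends at 52.
Beat 51 falls within Am7.

Am7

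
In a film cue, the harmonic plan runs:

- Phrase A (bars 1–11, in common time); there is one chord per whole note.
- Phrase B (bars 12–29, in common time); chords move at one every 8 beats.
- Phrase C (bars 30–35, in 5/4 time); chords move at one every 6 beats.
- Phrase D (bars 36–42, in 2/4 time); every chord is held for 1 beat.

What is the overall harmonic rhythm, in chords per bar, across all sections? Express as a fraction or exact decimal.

13/14 chords per bar

A: 11 bars of 4 beats is 44 beats; at 4 beats each that's 11 chords.
B: 18 bars of 4 beats is 72 beats; at 8 beats each that's 9 chords.
C: 6 bars of 5 beats is 30 beats; at 6 beats each that's 5 chords.
D: 7 bars of 2 beats is 14 beats; at 1 beat each that's 14 chords.
Overall: 39 chords over 42 bars → 39/42 = 13/14 chords per bar.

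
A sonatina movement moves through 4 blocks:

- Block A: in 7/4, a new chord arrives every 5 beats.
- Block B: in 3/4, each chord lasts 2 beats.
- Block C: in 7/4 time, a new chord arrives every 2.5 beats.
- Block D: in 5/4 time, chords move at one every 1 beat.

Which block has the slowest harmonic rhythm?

A: 7 beats/bar ÷ 5 beats/chord = 1.4 chords/bar.
B: 3 beats/bar ÷ 2 beats/chord = 1.5 chords/bar.
C: 7 beats/bar ÷ 2.5 beats/chord = 2.8 chords/bar.
D: 5 beats/bar ÷ 1 beat/chord = 5 chords/bar.
Slowest is A at 1.4 chords/bar.

Block A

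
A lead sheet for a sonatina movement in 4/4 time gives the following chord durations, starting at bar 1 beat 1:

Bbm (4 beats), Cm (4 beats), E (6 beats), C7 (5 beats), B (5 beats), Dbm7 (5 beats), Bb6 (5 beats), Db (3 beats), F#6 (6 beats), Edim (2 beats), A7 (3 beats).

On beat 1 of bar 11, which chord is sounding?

F#6

Beat 1 of bar 11 is beat (11−1)×4 + 1 = 41 overall.
Running totals: Bbm ends at 4, Cm ends at 8, E ends at 14, C7 ends at 19, B ends at 24, Dbm7 ends at 29, Bb6 ends at 34, Db ends at 37, F#6 ends at 43.
Beat 41 falls within F#6.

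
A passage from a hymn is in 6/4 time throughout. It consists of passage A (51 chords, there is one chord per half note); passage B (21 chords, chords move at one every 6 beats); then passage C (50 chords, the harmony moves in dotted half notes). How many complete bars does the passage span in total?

63 bars

A: 51 × 2 = 102 beats = 17 bars.
B: 21 × 6 = 126 beats = 21 bars.
C: 50 × 3 = 150 beats = 25 bars.
Total: 17 + 21 + 25 = 63 bars.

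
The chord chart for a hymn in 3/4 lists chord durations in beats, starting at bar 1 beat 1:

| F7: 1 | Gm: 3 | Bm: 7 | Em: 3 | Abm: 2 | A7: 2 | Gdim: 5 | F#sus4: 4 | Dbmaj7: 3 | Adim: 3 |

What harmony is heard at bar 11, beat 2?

Beat 2 of bar 11 is beat (11−1)×3 + 2 = 32 overall.
Running totals: F7 ends at 1, Gm ends at 4, Bm ends at 11, Em ends at 14, Abm ends at 16, A7 ends at 18, Gdim ends at 23, F#sus4 ends at 27, Dbmaj7 ends at 30, Adim ends at 33.
Beat 32 falls within Adim.

Adim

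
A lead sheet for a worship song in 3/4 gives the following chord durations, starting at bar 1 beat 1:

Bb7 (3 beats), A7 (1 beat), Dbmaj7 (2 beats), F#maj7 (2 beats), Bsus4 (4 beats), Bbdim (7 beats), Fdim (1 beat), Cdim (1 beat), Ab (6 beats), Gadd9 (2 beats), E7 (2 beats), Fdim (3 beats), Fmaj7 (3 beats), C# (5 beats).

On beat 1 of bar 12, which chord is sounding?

Beat 1 of bar 12 is beat (12−1)×3 + 1 = 34 overall.
Running totals: Bb7 ends at 3, A7 ends at 4, Dbmaj7 ends at 6, F#maj7 ends at 8, Bsus4 ends at 12, Bbdim ends at 19, Fdim ends at 20, Cdim ends at 21, Ab ends at 27, Gadd9 ends at 29, E7 ends at 31, Fdim ends at 34.
Beat 34 falls within Fdim.

Fdim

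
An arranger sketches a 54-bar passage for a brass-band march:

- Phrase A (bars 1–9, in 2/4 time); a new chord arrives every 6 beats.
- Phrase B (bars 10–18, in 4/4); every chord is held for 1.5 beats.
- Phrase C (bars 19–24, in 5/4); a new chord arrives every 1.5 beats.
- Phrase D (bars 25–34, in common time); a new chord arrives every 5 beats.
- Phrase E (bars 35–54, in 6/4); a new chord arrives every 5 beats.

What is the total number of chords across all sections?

A: 9 bars × 2 beats = 18 beats; 6 beats/chord → 3 chords.
B: 9 bars × 4 beats = 36 beats; 1.5 beats/chord → 24 chords.
C: 6 bars × 5 beats = 30 beats; 1.5 beats/chord → 20 chords.
D: 10 bars × 4 beats = 40 beats; 5 beats/chord → 8 chords.
E: 20 bars × 6 beats = 120 beats; 5 beats/chord → 24 chords.
Total: 3 + 24 + 20 + 8 + 24 = 79.

79 chords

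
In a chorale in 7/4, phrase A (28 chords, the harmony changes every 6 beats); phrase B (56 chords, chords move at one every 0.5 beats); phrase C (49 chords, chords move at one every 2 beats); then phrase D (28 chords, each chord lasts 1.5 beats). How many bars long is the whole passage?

48 bars

A: 28 × 6 = 168 beats = 24 bars.
B: 56 × 0.5 = 28 beats = 4 bars.
C: 49 × 2 = 98 beats = 14 bars.
D: 28 × 1.5 = 42 beats = 6 bars.
Total: 24 + 4 + 14 + 6 = 48 bars.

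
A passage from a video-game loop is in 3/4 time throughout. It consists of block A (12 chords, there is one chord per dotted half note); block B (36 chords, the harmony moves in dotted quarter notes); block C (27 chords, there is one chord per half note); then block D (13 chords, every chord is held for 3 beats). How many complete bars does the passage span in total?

61 bars

A: 12 × 3 = 36 beats = 12 bars.
B: 36 × 1.5 = 54 beats = 18 bars.
C: 27 × 2 = 54 beats = 18 bars.
D: 13 × 3 = 39 beats = 13 bars.
Total: 12 + 18 + 18 + 13 = 61 bars.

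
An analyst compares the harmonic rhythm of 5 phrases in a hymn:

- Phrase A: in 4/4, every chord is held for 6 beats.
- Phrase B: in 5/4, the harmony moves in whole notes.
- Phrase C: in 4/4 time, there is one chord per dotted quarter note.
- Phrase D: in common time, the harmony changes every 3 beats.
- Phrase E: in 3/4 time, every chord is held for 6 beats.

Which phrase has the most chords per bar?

Phrase C

A: 4/6 = 2/3 chords/bar.
B: 5/4 = 1.25 chords/bar.
C: 4/1.5 = 8/3 chords/bar.
D: 4/3 = 4/3 chords/bar.
E: 3/6 = 0.5 chords/bar.
Fastest is C at 8/3 chords/bar.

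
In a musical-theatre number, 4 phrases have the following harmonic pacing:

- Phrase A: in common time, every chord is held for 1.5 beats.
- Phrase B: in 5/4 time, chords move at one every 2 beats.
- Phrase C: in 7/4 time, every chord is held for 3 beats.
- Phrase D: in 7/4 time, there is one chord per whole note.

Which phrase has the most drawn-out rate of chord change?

A: each chord is 1.5 beats in 4/4, so 8/3 per bar.
B: each chord is 2 beats in 5/4, so 2.5 per bar.
C: each chord is 3 beats in 7/4, so 7/3 per bar.
D: each chord is 4 beats in 7/4, so 1.75 per bar.
Slowest is D at 1.75 chords/bar.

Phrase D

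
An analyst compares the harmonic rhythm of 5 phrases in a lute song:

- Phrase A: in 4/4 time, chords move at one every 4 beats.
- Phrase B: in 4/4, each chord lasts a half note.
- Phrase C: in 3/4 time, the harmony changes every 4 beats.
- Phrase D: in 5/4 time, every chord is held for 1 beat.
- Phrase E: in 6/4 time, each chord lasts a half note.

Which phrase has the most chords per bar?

Phrase D

A: 4 beats/bar ÷ 4 beats/chord = 1 chord/bar.
B: 4 beats/bar ÷ 2 beats/chord = 2 chords/bar.
C: 3 beats/bar ÷ 4 beats/chord = 0.75 chords/bar.
D: 5 beats/bar ÷ 1 beat/chord = 5 chords/bar.
E: 6 beats/bar ÷ 2 beats/chord = 3 chords/bar.
Fastest is D at 5 chords/bar.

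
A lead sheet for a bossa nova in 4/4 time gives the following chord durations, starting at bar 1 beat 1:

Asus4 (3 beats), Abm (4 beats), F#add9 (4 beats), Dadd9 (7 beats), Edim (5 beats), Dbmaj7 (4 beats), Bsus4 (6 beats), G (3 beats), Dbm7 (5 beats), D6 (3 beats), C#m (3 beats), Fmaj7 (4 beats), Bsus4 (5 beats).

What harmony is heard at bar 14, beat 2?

Beat 2 of bar 14 is beat (14−1)×4 + 2 = 54 overall.
Running totals: Asus4 ends at 3, Abm ends at 7, F#add9 ends at 11, Dadd9 ends at 18, Edim ends at 23, Dbmaj7 ends at 27, Bsus4 ends at 33, G ends at 36, Dbm7 ends at 41, D6 ends at 44, C#m ends at 47, Fmaj7 ends at 51, Bsus4 ends at 56.
Beat 54 falls within Bsus4.

Bsus4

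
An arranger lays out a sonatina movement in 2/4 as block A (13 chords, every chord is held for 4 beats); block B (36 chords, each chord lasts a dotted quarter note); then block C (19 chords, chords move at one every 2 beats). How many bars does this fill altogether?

72 bars

A: 13 × 4 = 52 beats = 26 bars.
B: 36 × 1.5 = 54 beats = 27 bars.
C: 19 × 2 = 38 beats = 19 bars.
Total: 26 + 27 + 19 = 72 bars.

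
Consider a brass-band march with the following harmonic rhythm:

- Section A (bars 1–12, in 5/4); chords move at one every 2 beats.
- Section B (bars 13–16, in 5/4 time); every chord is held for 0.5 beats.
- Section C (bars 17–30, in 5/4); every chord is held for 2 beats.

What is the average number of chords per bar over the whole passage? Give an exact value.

3.5 chords per bar

A: 12 × 5 = 60 beats ÷ 2 = 30 chords.
B: 4 × 5 = 20 beats ÷ 0.5 = 40 chords.
C: 14 × 5 = 70 beats ÷ 2 = 35 chords.
Overall: 105 chords over 30 bars → 105/30 = 3.5 chords per bar.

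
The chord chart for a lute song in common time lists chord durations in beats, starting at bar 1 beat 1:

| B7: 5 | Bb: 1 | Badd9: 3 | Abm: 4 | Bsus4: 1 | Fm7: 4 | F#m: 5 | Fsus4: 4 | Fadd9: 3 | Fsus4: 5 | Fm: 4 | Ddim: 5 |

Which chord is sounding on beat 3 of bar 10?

Fm

Beat 3 of bar 10 is beat (10−1)×4 + 3 = 39 overall.
Running totals: B7 ends at 5, Bb ends at 6, Badd9 ends at 9, Abm ends at 13, Bsus4 ends at 14, Fm7 ends at 18, F#m ends at 23, Fsus4 ends at 27, Fadd9 ends at 30, Fsus4 ends at 35, Fm ends at 39.
Beat 39 falls within Fm.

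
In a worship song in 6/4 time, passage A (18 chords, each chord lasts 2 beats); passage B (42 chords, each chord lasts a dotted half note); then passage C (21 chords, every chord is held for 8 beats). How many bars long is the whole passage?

A: 18 × 2 = 36 beats = 6 bars.
B: 42 × 3 = 126 beats = 21 bars.
C: 21 × 8 = 168 beats = 28 bars.
Total: 6 + 21 + 28 = 55 bars.

55 bars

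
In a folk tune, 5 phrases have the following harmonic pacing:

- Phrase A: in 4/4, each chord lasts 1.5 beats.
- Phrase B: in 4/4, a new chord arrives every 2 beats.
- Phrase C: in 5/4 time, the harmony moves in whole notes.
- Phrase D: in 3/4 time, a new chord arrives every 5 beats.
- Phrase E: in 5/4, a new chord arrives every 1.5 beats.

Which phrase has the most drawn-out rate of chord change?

A: each chord is 1.5 beats in 4/4, so 8/3 per bar.
B: each chord is 2 beats in 4/4, so 2 per bar.
C: each chord is 4 beats in 5/4, so 1.25 per bar.
D: each chord is 5 beats in 3/4, so 0.6 per bar.
E: each chord is 1.5 beats in 5/4, so 10/3 per bar.
Slowest is D at 0.6 chords/bar.

Phrase D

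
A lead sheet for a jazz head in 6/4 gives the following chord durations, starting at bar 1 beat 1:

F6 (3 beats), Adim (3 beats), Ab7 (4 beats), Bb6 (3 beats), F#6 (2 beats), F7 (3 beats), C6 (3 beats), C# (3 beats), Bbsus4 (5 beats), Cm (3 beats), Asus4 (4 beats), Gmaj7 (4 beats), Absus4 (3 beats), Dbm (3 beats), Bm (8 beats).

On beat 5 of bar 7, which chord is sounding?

Beat 5 of bar 7 is beat (7−1)×6 + 5 = 41 overall.
Running totals: F6 ends at 3, Adim ends at 6, Ab7 ends at 10, Bb6 ends at 13, F#6 ends at 15, F7 ends at 18, C6 ends at 21, C# ends at 24, Bbsus4 ends at 29, Cm ends at 32, Asus4 ends at 36, Gmaj7 ends at 40, Absus4 ends at 43.
Beat 41 falls within Absus4.

Absus4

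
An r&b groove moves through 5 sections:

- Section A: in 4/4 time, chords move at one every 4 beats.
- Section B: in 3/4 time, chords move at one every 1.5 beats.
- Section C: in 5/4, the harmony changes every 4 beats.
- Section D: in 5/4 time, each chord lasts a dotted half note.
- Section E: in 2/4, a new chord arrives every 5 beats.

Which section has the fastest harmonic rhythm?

Section B

A: 4 beats/bar ÷ 4 beats/chord = 1 chord/bar.
B: 3 beats/bar ÷ 1.5 beats/chord = 2 chords/bar.
C: 5 beats/bar ÷ 4 beats/chord = 1.25 chords/bar.
D: 5 beats/bar ÷ 3 beats/chord = 5/3 chords/bar.
E: 2 beats/bar ÷ 5 beats/chord = 0.4 chords/bar.
Fastest is B at 2 chords/bar.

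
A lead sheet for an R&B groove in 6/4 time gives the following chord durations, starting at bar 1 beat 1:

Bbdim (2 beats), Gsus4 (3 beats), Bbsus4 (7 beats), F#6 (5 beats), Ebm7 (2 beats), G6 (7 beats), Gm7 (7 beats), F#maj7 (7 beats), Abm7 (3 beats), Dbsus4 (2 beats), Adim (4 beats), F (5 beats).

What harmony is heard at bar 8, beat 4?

Beat 4 of bar 8 is beat (8−1)×6 + 4 = 46 overall.
Running totals: Bbdim ends at 2, Gsus4 ends at 5, Bbsus4 ends at 12, F#6 ends at 17, Ebm7 ends at 19, G6 ends at 26, Gm7 ends at 33, F#maj7 ends at 40, Abm7 ends at 43, Dbsus4 ends at 45, Adim ends at 49.
Beat 46 falls within Adim.

Adim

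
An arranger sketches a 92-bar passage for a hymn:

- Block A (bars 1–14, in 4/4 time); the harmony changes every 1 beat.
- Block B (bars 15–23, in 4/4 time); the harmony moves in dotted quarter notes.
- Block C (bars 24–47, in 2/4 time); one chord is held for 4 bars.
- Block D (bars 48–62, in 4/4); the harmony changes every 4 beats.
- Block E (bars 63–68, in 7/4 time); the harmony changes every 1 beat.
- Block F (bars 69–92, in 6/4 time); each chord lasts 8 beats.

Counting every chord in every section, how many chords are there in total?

A: 14·4 = 56 beats, 56/1 = 56 chords.
B: 9·4 = 36 beats, 36/1.5 = 24 chords.
C: 24·2 = 48 beats, 48/8 = 6 chords.
D: 15·4 = 60 beats, 60/4 = 15 chords.
E: 6·7 = 42 beats, 42/1 = 42 chords.
F: 24·6 = 144 beats, 144/8 = 18 chords.
Total: 56 + 24 + 6 + 15 + 42 + 18 = 161.

161 chords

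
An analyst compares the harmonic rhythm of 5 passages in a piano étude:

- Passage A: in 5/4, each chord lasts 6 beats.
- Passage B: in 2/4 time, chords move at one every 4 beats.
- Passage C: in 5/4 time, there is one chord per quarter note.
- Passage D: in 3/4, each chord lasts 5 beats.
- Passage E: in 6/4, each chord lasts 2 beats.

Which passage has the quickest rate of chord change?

Passage C

A: 5/6 = 5/6 chords/bar.
B: 2/4 = 0.5 chords/bar.
C: 5/1 = 5 chords/bar.
D: 3/5 = 0.6 chords/bar.
E: 6/2 = 3 chords/bar.
Fastest is C at 5 chords/bar.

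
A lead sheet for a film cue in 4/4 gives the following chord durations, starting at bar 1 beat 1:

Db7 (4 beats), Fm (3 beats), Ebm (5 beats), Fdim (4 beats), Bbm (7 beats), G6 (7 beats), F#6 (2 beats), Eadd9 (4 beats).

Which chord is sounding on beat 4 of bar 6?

G6

Beat 4 of bar 6 is beat (6−1)×4 + 4 = 24 overall.
Running totals: Db7 ends at 4, Fm ends at 7, Ebm ends at 12, Fdim ends at 16, Bbm ends at 23, G6 ends at 30.
Beat 24 falls within G6.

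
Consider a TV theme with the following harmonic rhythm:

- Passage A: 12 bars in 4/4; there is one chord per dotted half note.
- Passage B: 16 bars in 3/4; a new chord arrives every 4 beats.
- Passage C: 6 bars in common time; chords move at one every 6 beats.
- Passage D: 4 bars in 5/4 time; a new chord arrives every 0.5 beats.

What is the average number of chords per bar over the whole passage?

36/19 chords per bar

A: 12 × 4 = 48 beats ÷ 3 = 16 chords.
B: 16 × 3 = 48 beats ÷ 4 = 12 chords.
C: 6 × 4 = 24 beats ÷ 6 = 4 chords.
D: 4 × 5 = 20 beats ÷ 0.5 = 40 chords.
Overall: 72 chords over 38 bars → 72/38 = 36/19 chords per bar.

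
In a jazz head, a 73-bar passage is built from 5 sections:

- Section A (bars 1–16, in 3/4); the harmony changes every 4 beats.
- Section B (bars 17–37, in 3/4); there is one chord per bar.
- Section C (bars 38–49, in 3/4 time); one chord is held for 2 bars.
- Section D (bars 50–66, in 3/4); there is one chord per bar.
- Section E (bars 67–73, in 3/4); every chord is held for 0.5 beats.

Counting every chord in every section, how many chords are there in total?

98 chords

A: 16·3 = 48 beats, 48/4 = 12 chords.
B: 21·3 = 63 beats, 63/3 = 21 chords.
C: 12·3 = 36 beats, 36/6 = 6 chords.
D: 17·3 = 51 beats, 51/3 = 17 chords.
E: 7·3 = 21 beats, 21/0.5 = 42 chords.
Total: 12 + 21 + 6 + 17 + 42 = 98.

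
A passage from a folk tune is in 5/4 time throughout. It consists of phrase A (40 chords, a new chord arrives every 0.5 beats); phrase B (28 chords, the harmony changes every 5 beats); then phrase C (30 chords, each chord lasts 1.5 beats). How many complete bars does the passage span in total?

A: 40 × 0.5 = 20 beats = 4 bars.
B: 28 × 5 = 140 beats = 28 bars.
C: 30 × 1.5 = 45 beats = 9 bars.
Total: 4 + 28 + 9 = 41 bars.

41 bars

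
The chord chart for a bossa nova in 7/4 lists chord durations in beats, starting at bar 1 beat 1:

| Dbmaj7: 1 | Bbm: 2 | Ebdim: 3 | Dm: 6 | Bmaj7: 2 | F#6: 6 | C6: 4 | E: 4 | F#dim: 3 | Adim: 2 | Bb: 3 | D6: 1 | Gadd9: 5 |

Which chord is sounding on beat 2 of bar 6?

D6

Beat 2 of bar 6 is beat (6−1)×7 + 2 = 37 overall.
Running totals: Dbmaj7 ends at 1, Bbm ends at 3, Ebdim ends at 6, Dm ends at 12, Bmaj7 ends at 14, F#6 ends at 20, C6 ends at 24, E ends at 28, F#dim ends at 31, Adim ends at 33, Bb ends at 36, D6 ends at 37.
Beat 37 falls within D6.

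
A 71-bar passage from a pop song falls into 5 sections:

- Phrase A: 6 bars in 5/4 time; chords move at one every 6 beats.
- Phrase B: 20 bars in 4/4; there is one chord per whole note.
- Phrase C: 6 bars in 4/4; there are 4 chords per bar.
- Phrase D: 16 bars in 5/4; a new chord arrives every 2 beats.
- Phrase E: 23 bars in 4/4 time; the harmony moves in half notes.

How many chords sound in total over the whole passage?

135 chords

A: 6 bars × 5 beats = 30 beats; 6 beats/chord → 5 chords.
B: 20 bars × 4 beats = 80 beats; 4 beats/chord → 20 chords.
C: 6 bars × 4 beats = 24 beats; 1 beat/chord → 24 chords.
D: 16 bars × 5 beats = 80 beats; 2 beats/chord → 40 chords.
E: 23 bars × 4 beats = 92 beats; 2 beats/chord → 46 chords.
Total: 5 + 20 + 24 + 40 + 46 = 135.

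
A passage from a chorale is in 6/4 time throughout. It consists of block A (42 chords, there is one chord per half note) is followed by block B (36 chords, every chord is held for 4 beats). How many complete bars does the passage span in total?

38 bars

A: 42 × 2 = 84 beats = 14 bars.
B: 36 × 4 = 144 beats = 24 bars.
Total: 14 + 24 = 38 bars.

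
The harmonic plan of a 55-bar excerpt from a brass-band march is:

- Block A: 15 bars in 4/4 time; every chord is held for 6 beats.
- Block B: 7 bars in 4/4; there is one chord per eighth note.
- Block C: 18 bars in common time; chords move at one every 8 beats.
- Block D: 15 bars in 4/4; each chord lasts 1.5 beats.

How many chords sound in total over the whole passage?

A: 15 bars × 4 beats = 60 beats; 6 beats/chord → 10 chords.
B: 7 bars × 4 beats = 28 beats; 0.5 beats/chord → 56 chords.
C: 18 bars × 4 beats = 72 beats; 8 beats/chord → 9 chords.
D: 15 bars × 4 beats = 60 beats; 1.5 beats/chord → 40 chords.
Total: 10 + 56 + 9 + 40 = 115.

115 chords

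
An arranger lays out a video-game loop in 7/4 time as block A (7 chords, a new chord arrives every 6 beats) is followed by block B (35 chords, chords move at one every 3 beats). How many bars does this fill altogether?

21 bars

A: 7 × 6 = 42 beats = 6 bars.
B: 35 × 3 = 105 beats = 15 bars.
Total: 6 + 15 = 21 bars.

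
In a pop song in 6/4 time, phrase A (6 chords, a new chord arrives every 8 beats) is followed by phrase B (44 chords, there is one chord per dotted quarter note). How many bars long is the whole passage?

19 bars

A: 6 × 8 = 48 beats = 8 bars.
B: 44 × 1.5 = 66 beats = 11 bars.
Total: 8 + 11 = 19 bars.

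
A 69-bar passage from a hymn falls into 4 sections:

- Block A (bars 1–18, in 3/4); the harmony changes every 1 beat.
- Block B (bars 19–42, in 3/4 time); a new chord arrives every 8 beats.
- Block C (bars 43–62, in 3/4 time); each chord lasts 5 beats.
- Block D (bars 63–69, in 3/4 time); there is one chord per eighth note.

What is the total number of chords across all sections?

A: 18·3 = 54 beats, 54/1 = 54 chords.
B: 24·3 = 72 beats, 72/8 = 9 chords.
C: 20·3 = 60 beats, 60/5 = 12 chords.
D: 7·3 = 21 beats, 21/0.5 = 42 chords.
Total: 54 + 9 + 12 + 42 = 117.

117 chords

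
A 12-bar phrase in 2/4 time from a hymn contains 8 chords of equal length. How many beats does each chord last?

12 bars × 2 beats/bar = 24 beats total.
24 beats ÷ 8 chords = 3 beats per chord.
(That is a dotted half note.)

3 beats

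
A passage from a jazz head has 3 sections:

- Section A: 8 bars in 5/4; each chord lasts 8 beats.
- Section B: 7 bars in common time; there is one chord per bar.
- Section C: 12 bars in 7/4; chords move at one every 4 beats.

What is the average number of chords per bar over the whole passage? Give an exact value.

11/9 chords per bar

A: 8 bars of 5 beats is 40 beats; at 8 beats each that's 5 chords.
B: 7 bars of 4 beats is 28 beats; at 4 beats each that's 7 chords.
C: 12 bars of 7 beats is 84 beats; at 4 beats each that's 21 chords.
Overall: 33 chords over 27 bars → 33/27 = 11/9 chords per bar.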